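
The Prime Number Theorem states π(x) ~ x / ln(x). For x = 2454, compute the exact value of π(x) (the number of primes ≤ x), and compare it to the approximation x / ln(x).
π(2454) = 363;  x/ln(x) ≈ 314.39;  relative error ≈ 13.39%.

Directly count primes up to 2454: π(2454) = 363. The PNT approximation gives 2454/ln(2454) ≈ 2454/7.80547 ≈ 314.39. Relative error (π(x) − x/ln(x)) / π(x) ≈ 13.39%; the approximation is known to undercount slightly (Li(x) is a better estimate).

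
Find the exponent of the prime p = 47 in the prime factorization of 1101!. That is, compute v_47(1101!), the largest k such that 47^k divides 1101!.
v_47(1101!) = 23

Legendre's formula: v_p(n!) = Σ_{k ≥ 1} ⌊n / p^k⌋. For p = 47, n = 1101, the terms are:
  ⌊1101/47^1⌋ = ⌊1101/47⌋ = 23
(the next term ⌊1101/47^2⌋ = 0, terminating the sum). Summing: v_47(1101!) = 23 = 23.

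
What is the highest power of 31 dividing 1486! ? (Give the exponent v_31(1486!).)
v_31(1486!) = 48

Legendre's formula: v_p(n!) = Σ_{k ≥ 1} ⌊n / p^k⌋. For p = 31, n = 1486, the terms are:
  ⌊1486/31^1⌋ = ⌊1486/31⌋ = 47
  ⌊1486/31^2⌋ = ⌊1486/961⌋ = 1
(the next term ⌊1486/31^3⌋ = 0, terminating the sum). Summing: v_31(1486!) = 47 + 1 = 48.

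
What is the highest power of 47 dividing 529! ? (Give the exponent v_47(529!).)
v_47(529!) = 11

Legendre's formula: v_p(n!) = Σ_{k ≥ 1} ⌊n / p^k⌋. For p = 47, n = 529, the terms are:
  ⌊529/47^1⌋ = ⌊529/47⌋ = 11
(the next term ⌊529/47^2⌋ = 0, terminating the sum). Summing: v_47(529!) = 11 = 11.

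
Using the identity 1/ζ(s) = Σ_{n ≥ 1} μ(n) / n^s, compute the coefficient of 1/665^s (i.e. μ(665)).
μ(665) = -1

Factor n = 665 = 5 · 7 · 19. μ(n) = 0 if any exponent ≥ 2 (not squarefree); otherwise μ(n) = (−1)^{ω(n)} where ω(n) is the number of distinct prime factors. Applying: μ(665) = -1.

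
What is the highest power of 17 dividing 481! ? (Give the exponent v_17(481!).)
v_17(481!) = 29

Legendre's formula: v_p(n!) = Σ_{k ≥ 1} ⌊n / p^k⌋. For p = 17, n = 481, the terms are:
  ⌊481/17^1⌋ = ⌊481/17⌋ = 28
  ⌊481/17^2⌋ = ⌊481/289⌋ = 1
(the next term ⌊481/17^3⌋ = 0, terminating the sum). Summing: v_17(481!) = 28 + 1 = 29.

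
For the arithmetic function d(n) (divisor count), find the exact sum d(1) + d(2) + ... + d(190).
Σ_{n ≤ 190} d(n) = 1031

Compute d(n) for each 1 ≤ n ≤ 190: d(1) = 1, d(2) = 2, d(3) = 2, d(4) = 3, d(5) = 2, d(6) = 4, d(7) = 2, d(8) = 4, d(9) = 3, d(10) = 4, d(11) = 2, d(12) = 6, d(13) = 2, d(14) = 4, d(15) = 4, d(16) = 5, d(17) = 2, d(18) = 6, d(19) = 2, d(20) = 6, d(21) = 4, d(22) = 4, d(23) = 2, d(24) = 8, d(25) = 3, d(26) = 4, d(27) = 4, d(28) = 6, d(29) = 2, d(30) = 8, d(31) = 2, d(32) = 6, d(33) = 4, d(34) = 4, d(35) = 4, d(36) = 9, d(37) = 2, d(38) = 4, d(39) = 4, d(40) = 8, d(41) = 2, d(42) = 8, d(43) = 2, d(44) = 6, d(45) = 6, d(46) = 4, d(47) = 2, d(48) = 10, d(49) = 3, d(50) = 6, d(51) = 4, d(52) = 6, d(53) = 2, d(54) = 8, d(55) = 4, d(56) = 8, d(57) = 4, d(58) = 4, d(59) = 2, d(60) = 12, d(61) = 2, d(62) = 4, d(63) = 6, d(64) = 7, d(65) = 4, d(66) = 8, d(67) = 2, d(68) = 6, d(69) = 4, d(70) = 8, d(71) = 2, d(72) = 12, d(73) = 2, d(74) = 4, d(75) = 6, d(76) = 6, d(77) = 4, d(78) = 8, d(79) = 2, d(80) = 10, d(81) = 5, d(82) = 4, d(83) = 2, d(84) = 12, d(85) = 4, d(86) = 4, d(87) = 4, d(88) = 8, d(89) = 2, d(90) = 12, d(91) = 4, d(92) = 6, d(93) = 4, d(94) = 4, d(95) = 4, d(96) = 12, d(97) = 2, d(98) = 6, d(99) = 6, d(100) = 9, d(101) = 2, d(102) = 8, d(103) = 2, d(104) = 8, d(105) = 8, d(106) = 4, d(107) = 2, d(108) = 12, d(109) = 2, d(110) = 8, d(111) = 4, d(112) = 10, d(113) = 2, d(114) = 8, d(115) = 4, d(116) = 6, d(117) = 6, d(118) = 4, d(119) = 4, d(120) = 16, d(121) = 3, d(122) = 4, d(123) = 4, d(124) = 6, d(125) = 4, d(126) = 12, d(127) = 2, d(128) = 8, d(129) = 4, d(130) = 8, d(131) = 2, d(132) = 12, d(133) = 4, d(134) = 4, d(135) = 8, d(136) = 8, d(137) = 2, d(138) = 8, d(139) = 2, d(140) = 12, d(141) = 4, d(142) = 4, d(143) = 4, d(144) = 15, d(145) = 4, d(146) = 4, d(147) = 6, d(148) = 6, d(149) = 2, d(150) = 12, d(151) = 2, d(152) = 8, d(153) = 6, d(154) = 8, d(155) = 4, d(156) = 12, d(157) = 2, d(158) = 4, d(159) = 4, d(160) = 12, d(161) = 4, d(162) = 10, d(163) = 2, d(164) = 6, d(165) = 8, d(166) = 4, d(167) = 2, d(168) = 16, d(169) = 3, d(170) = 8, d(171) = 6, d(172) = 6, d(173) = 2, d(174) = 8, d(175) = 6, d(176) = 10, d(177) = 4, d(178) = 4, d(179) = 2, d(180) = 18, d(181) = 2, d(182) = 8, d(183) = 4, d(184) = 8, d(185) = 4, d(186) = 8, d(187) = 4, d(188) = 6, d(189) = 8, d(190) = 8. Summing all 190 values: 1031. (Dirichlet's divisor formula: Σ_{n ≤ x} d(n) = x ln(x) + (2γ − 1) x + O(√x). For x = 190, the asymptotic estimate is ≈ 1026.28.)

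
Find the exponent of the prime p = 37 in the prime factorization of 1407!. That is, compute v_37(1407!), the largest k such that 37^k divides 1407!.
v_37(1407!) = 39

Legendre's formula: v_p(n!) = Σ_{k ≥ 1} ⌊n / p^k⌋. For p = 37, n = 1407, the terms are:
  ⌊1407/37^1⌋ = ⌊1407/37⌋ = 38
  ⌊1407/37^2⌋ = ⌊1407/1369⌋ = 1
(the next term ⌊1407/37^3⌋ = 0, terminating the sum). Summing: v_37(1407!) = 38 + 1 = 39.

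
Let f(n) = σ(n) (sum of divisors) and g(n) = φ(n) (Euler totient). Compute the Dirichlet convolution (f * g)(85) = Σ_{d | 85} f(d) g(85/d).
(σ * φ)(85) = 340

Divisors of 85: [1, 5, 17, 85]. For each d | 85:
  d = 1: σ(1) · φ(85/1) = 1 · 64 = 64
  d = 5: σ(5) · φ(85/5) = 6 · 16 = 96
  d = 17: σ(17) · φ(85/17) = 18 · 4 = 72
  d = 85: σ(85) · φ(85/85) = 108 · 1 = 108
Summing: (σ * φ)(85) = 64 + 96 + 72 + 108 = 340.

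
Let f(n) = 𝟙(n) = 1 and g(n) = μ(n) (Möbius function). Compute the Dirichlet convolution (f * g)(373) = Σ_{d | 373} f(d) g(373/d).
(𝟙 * μ)(373) = 0

Divisors of 373: [1, 373]. For each d | 373:
  d = 1: 𝟙(1) · μ(373/1) = 1 · -1 = -1
  d = 373: 𝟙(373) · μ(373/373) = 1 · 1 = 1
Summing: (𝟙 * μ)(373) = -1 + 1 = 0.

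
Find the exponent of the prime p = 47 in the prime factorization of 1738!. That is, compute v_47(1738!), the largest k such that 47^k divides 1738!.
v_47(1738!) = 36

Legendre's formula: v_p(n!) = Σ_{k ≥ 1} ⌊n / p^k⌋. For p = 47, n = 1738, the terms are:
  ⌊1738/47^1⌋ = ⌊1738/47⌋ = 36
(the next term ⌊1738/47^2⌋ = 0, terminating the sum). Summing: v_47(1738!) = 36 = 36.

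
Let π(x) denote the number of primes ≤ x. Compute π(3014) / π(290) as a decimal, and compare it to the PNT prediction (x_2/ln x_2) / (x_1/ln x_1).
π(3014)/π(290) = 432/61 ≈ 7.0820;  PNT prediction ≈ 7.3558.

π(290) = 61 and π(3014) = 432, so π(3014)/π(290) ≈ 7.0820. The PNT-predicted ratio is (3014/ln(3014)) / (290/ln(290)) ≈ 7.3558. The two agree to within a few percent, as expected.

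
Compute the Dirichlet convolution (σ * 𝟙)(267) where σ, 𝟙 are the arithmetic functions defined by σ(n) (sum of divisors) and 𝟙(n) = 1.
(σ * 𝟙)(267) = 455

Divisors of 267: [1, 3, 89, 267]. For each d | 267:
  d = 1: σ(1) · 𝟙(267/1) = 1 · 1 = 1
  d = 3: σ(3) · 𝟙(267/3) = 4 · 1 = 4
  d = 89: σ(89) · 𝟙(267/89) = 90 · 1 = 90
  d = 267: σ(267) · 𝟙(267/267) = 360 · 1 = 360
Summing: (σ * 𝟙)(267) = 1 + 4 + 90 + 360 = 455.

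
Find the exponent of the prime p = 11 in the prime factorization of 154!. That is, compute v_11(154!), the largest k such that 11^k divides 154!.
v_11(154!) = 15

Legendre's formula: v_p(n!) = Σ_{k ≥ 1} ⌊n / p^k⌋. For p = 11, n = 154, the terms are:
  ⌊154/11^1⌋ = ⌊154/11⌋ = 14
  ⌊154/11^2⌋ = ⌊154/121⌋ = 1
(the next term ⌊154/11^3⌋ = 0, terminating the sum). Summing: v_11(154!) = 14 + 1 = 15.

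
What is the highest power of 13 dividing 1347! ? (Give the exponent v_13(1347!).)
v_13(1347!) = 110

Legendre's formula: v_p(n!) = Σ_{k ≥ 1} ⌊n / p^k⌋. For p = 13, n = 1347, the terms are:
  ⌊1347/13^1⌋ = ⌊1347/13⌋ = 103
  ⌊1347/13^2⌋ = ⌊1347/169⌋ = 7
(the next term ⌊1347/13^3⌋ = 0, terminating the sum). Summing: v_13(1347!) = 103 + 7 = 110.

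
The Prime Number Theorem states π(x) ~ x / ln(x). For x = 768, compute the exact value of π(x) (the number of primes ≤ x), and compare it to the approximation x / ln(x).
π(768) = 135;  x/ln(x) ≈ 115.60;  relative error ≈ 14.37%.

Directly count primes up to 768: π(768) = 135. The PNT approximation gives 768/ln(768) ≈ 768/6.64379 ≈ 115.60. Relative error (π(x) − x/ln(x)) / π(x) ≈ 14.37%; the approximation is known to undercount slightly (Li(x) is a better estimate).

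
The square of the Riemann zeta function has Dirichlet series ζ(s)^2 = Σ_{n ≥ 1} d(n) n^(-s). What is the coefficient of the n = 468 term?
d(468) = 18

ζ(s)^2 = (Σ 1/m^s)(Σ 1/k^s). The coefficient of 1/n^s in the product is the number of ordered pairs (m, k) with mk = n, which equals d(n). For n = 468, divisors are [1, 2, 3, 4, 6, 9, 12, 13, 18, 26, 36, 39, 52, 78, 117, 156, 234, 468], so d(468) = 18.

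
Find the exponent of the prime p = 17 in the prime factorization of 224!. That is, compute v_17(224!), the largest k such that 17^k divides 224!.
v_17(224!) = 13

Legendre's formula: v_p(n!) = Σ_{k ≥ 1} ⌊n / p^k⌋. For p = 17, n = 224, the terms are:
  ⌊224/17^1⌋ = ⌊224/17⌋ = 13
(the next term ⌊224/17^2⌋ = 0, terminating the sum). Summing: v_17(224!) = 13 = 13.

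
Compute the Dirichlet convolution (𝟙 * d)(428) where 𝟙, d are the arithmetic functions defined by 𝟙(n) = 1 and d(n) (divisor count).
(𝟙 * d)(428) = 18

Divisors of 428: [1, 2, 4, 107, 214, 428]. For each d | 428:
  d = 1: 𝟙(1) · d(428/1) = 1 · 6 = 6
  d = 2: 𝟙(2) · d(428/2) = 1 · 4 = 4
  d = 4: 𝟙(4) · d(428/4) = 1 · 2 = 2
  d = 107: 𝟙(107) · d(428/107) = 1 · 3 = 3
  d = 214: 𝟙(214) · d(428/214) = 1 · 2 = 2
  d = 428: 𝟙(428) · d(428/428) = 1 · 1 = 1
Summing: (𝟙 * d)(428) = 6 + 4 + 2 + 3 + 2 + 1 = 18.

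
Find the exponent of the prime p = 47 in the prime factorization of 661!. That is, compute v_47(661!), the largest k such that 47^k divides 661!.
v_47(661!) = 14

Legendre's formula: v_p(n!) = Σ_{k ≥ 1} ⌊n / p^k⌋. For p = 47, n = 661, the terms are:
  ⌊661/47^1⌋ = ⌊661/47⌋ = 14
(the next term ⌊661/47^2⌋ = 0, terminating the sum). Summing: v_47(661!) = 14 = 14.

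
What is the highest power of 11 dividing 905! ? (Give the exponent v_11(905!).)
v_11(905!) = 89

Legendre's formula: v_p(n!) = Σ_{k ≥ 1} ⌊n / p^k⌋. For p = 11, n = 905, the terms are:
  ⌊905/11^1⌋ = ⌊905/11⌋ = 82
  ⌊905/11^2⌋ = ⌊905/121⌋ = 7
(the next term ⌊905/11^3⌋ = 0, terminating the sum). Summing: v_11(905!) = 82 + 7 = 89.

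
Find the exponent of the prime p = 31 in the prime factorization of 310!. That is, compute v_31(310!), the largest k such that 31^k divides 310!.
v_31(310!) = 10

Legendre's formula: v_p(n!) = Σ_{k ≥ 1} ⌊n / p^k⌋. For p = 31, n = 310, the terms are:
  ⌊310/31^1⌋ = ⌊310/31⌋ = 10
(the next term ⌊310/31^2⌋ = 0, terminating the sum). Summing: v_31(310!) = 10 = 10.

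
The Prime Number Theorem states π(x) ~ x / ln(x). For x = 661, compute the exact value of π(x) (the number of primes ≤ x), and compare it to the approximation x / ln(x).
π(661) = 121;  x/ln(x) ≈ 101.79;  relative error ≈ 15.88%.

Directly count primes up to 661: π(661) = 121. The PNT approximation gives 661/ln(661) ≈ 661/6.49375 ≈ 101.79. Relative error (π(x) − x/ln(x)) / π(x) ≈ 15.88%; the approximation is known to undercount slightly (Li(x) is a better estimate).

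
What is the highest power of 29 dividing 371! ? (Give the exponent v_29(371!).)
v_29(371!) = 12

Legendre's formula: v_p(n!) = Σ_{k ≥ 1} ⌊n / p^k⌋. For p = 29, n = 371, the terms are:
  ⌊371/29^1⌋ = ⌊371/29⌋ = 12
(the next term ⌊371/29^2⌋ = 0, terminating the sum). Summing: v_29(371!) = 12 = 12.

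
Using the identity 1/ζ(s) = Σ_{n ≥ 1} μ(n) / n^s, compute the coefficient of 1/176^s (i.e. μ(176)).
μ(176) = 0

Factor n = 176 = 2^4 · 11. μ(n) = 0 if any exponent ≥ 2 (not squarefree); otherwise μ(n) = (−1)^{ω(n)} where ω(n) is the number of distinct prime factors. Applying: μ(176) = 0.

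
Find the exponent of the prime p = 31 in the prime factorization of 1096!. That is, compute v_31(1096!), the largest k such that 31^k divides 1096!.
v_31(1096!) = 36

Legendre's formula: v_p(n!) = Σ_{k ≥ 1} ⌊n / p^k⌋. For p = 31, n = 1096, the terms are:
  ⌊1096/31^1⌋ = ⌊1096/31⌋ = 35
  ⌊1096/31^2⌋ = ⌊1096/961⌋ = 1
(the next term ⌊1096/31^3⌋ = 0, terminating the sum). Summing: v_31(1096!) = 35 + 1 = 36.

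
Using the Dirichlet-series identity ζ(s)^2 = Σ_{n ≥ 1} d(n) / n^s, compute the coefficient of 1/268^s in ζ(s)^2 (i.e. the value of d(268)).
d(268) = 6

ζ(s)^2 = (Σ 1/m^s)(Σ 1/k^s). The coefficient of 1/n^s in the product is the number of ordered pairs (m, k) with mk = n, which equals d(n). For n = 268, divisors are [1, 2, 4, 67, 134, 268], so d(268) = 6.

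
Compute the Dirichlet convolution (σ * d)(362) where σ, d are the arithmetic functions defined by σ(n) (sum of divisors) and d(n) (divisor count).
(σ * d)(362) = 920

Divisors of 362: [1, 2, 181, 362]. For each d | 362:
  d = 1: σ(1) · d(362/1) = 1 · 4 = 4
  d = 2: σ(2) · d(362/2) = 3 · 2 = 6
  d = 181: σ(181) · d(362/181) = 182 · 2 = 364
  d = 362: σ(362) · d(362/362) = 546 · 1 = 546
Summing: (σ * d)(362) = 4 + 6 + 364 + 546 = 920.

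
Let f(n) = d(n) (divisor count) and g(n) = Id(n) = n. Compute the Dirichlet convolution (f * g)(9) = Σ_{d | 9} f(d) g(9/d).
(d * Id)(9) = 18

Divisors of 9: [1, 3, 9]. For each d | 9:
  d = 1: d(1) · Id(9/1) = 1 · 9 = 9
  d = 3: d(3) · Id(9/3) = 2 · 3 = 6
  d = 9: d(9) · Id(9/9) = 3 · 1 = 3
Summing: (d * Id)(9) = 9 + 6 + 3 = 18.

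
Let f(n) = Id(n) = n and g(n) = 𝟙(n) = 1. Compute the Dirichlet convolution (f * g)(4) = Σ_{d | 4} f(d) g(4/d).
(Id * 𝟙)(4) = 7

Divisors of 4: [1, 2, 4]. For each d | 4:
  d = 1: Id(1) · 𝟙(4/1) = 1 · 1 = 1
  d = 2: Id(2) · 𝟙(4/2) = 2 · 1 = 2
  d = 4: Id(4) · 𝟙(4/4) = 4 · 1 = 4
Summing: (Id * 𝟙)(4) = 1 + 2 + 4 = 7.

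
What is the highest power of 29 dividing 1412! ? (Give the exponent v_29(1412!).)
v_29(1412!) = 49

Legendre's formula: v_p(n!) = Σ_{k ≥ 1} ⌊n / p^k⌋. For p = 29, n = 1412, the terms are:
  ⌊1412/29^1⌋ = ⌊1412/29⌋ = 48
  ⌊1412/29^2⌋ = ⌊1412/841⌋ = 1
(the next term ⌊1412/29^3⌋ = 0, terminating the sum). Summing: v_29(1412!) = 48 + 1 = 49.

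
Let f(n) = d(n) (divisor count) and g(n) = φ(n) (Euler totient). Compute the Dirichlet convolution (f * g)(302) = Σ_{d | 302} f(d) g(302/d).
(d * φ)(302) = 456

Divisors of 302: [1, 2, 151, 302]. For each d | 302:
  d = 1: d(1) · φ(302/1) = 1 · 150 = 150
  d = 2: d(2) · φ(302/2) = 2 · 150 = 300
  d = 151: d(151) · φ(302/151) = 2 · 1 = 2
  d = 302: d(302) · φ(302/302) = 4 · 1 = 4
Summing: (d * φ)(302) = 150 + 300 + 2 + 4 = 456.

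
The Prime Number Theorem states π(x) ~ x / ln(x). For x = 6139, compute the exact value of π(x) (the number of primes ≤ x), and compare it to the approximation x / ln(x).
π(6139) = 800;  x/ln(x) ≈ 703.82;  relative error ≈ 12.02%.

Directly count primes up to 6139: π(6139) = 800. The PNT approximation gives 6139/ln(6139) ≈ 6139/8.72242 ≈ 703.82. Relative error (π(x) − x/ln(x)) / π(x) ≈ 12.02%; the approximation is known to undercount slightly (Li(x) is a better estimate).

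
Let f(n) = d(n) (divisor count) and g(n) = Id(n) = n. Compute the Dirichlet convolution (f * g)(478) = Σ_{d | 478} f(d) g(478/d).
(d * Id)(478) = 964

Divisors of 478: [1, 2, 239, 478]. For each d | 478:
  d = 1: d(1) · Id(478/1) = 1 · 478 = 478
  d = 2: d(2) · Id(478/2) = 2 · 239 = 478
  d = 239: d(239) · Id(478/239) = 2 · 2 = 4
  d = 478: d(478) · Id(478/478) = 4 · 1 = 4
Summing: (d * Id)(478) = 478 + 478 + 4 + 4 = 964.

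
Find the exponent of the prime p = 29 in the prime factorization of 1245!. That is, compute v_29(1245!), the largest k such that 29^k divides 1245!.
v_29(1245!) = 43

Legendre's formula: v_p(n!) = Σ_{k ≥ 1} ⌊n / p^k⌋. For p = 29, n = 1245, the terms are:
  ⌊1245/29^1⌋ = ⌊1245/29⌋ = 42
  ⌊1245/29^2⌋ = ⌊1245/841⌋ = 1
(the next term ⌊1245/29^3⌋ = 0, terminating the sum). Summing: v_29(1245!) = 42 + 1 = 43.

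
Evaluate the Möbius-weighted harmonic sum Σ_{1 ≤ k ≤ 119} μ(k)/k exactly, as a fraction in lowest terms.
Σ μ(k)/k = -57036343158881297864991132838495688289960443/6322010928083521557629041258308732498654937398

Values of μ(k) for 1 ≤ k ≤ 119: μ(1) = 1, μ(2) = -1, μ(3) = -1, μ(5) = -1, μ(6) = 1, μ(7) = -1, μ(10) = 1, μ(11) = -1, μ(13) = -1, μ(14) = 1, μ(15) = 1, μ(17) = -1, μ(19) = -1, μ(21) = 1, μ(22) = 1, μ(23) = -1, μ(26) = 1, μ(29) = -1, μ(30) = -1, μ(31) = -1, μ(33) = 1, μ(34) = 1, μ(35) = 1, μ(37) = -1, μ(38) = 1, μ(39) = 1, μ(41) = -1, μ(42) = -1, μ(43) = -1, μ(46) = 1, μ(47) = -1, μ(51) = 1, μ(53) = -1, μ(55) = 1, μ(57) = 1, μ(58) = 1, μ(59) = -1, μ(61) = -1, μ(62) = 1, μ(65) = 1, μ(66) = -1, μ(67) = -1, μ(69) = 1, μ(70) = -1, μ(71) = -1, μ(73) = -1, μ(74) = 1, μ(77) = 1, μ(78) = -1, μ(79) = -1, μ(82) = 1, μ(83) = -1, μ(85) = 1, μ(86) = 1, μ(87) = 1, μ(89) = -1, μ(91) = 1, μ(93) = 1, μ(94) = 1, μ(95) = 1, μ(97) = -1, μ(101) = -1, μ(102) = -1, μ(103) = -1, μ(105) = -1, μ(106) = 1, μ(107) = -1, μ(109) = -1, μ(110) = -1, μ(111) = 1, μ(113) = -1, μ(114) = -1, μ(115) = 1, μ(118) = 1, μ(119) = 1, with μ = 0 on non-squarefree integers. Summing μ(k)/k for k where μ(k) ≠ 0 gives -57036343158881297864991132838495688289960443/6322010928083521557629041258308732498654937398 ≈ -0.0090. (PNT ⟺ this sum → 0 as n → ∞.)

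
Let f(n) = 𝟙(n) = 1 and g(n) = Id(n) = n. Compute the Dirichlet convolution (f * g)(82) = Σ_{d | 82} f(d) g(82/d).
(𝟙 * Id)(82) = 126

Divisors of 82: [1, 2, 41, 82]. For each d | 82:
  d = 1: 𝟙(1) · Id(82/1) = 1 · 82 = 82
  d = 2: 𝟙(2) · Id(82/2) = 1 · 41 = 41
  d = 41: 𝟙(41) · Id(82/41) = 1 · 2 = 2
  d = 82: 𝟙(82) · Id(82/82) = 1 · 1 = 1
Summing: (𝟙 * Id)(82) = 82 + 41 + 2 + 1 = 126.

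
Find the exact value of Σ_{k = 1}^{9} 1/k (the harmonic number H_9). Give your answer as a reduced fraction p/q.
H_9 = 7129/2520

Direct summation: H_9 = 1 + 1/2 + ... + 1/9. The least common denominator is lcm(1, ..., 9) = 2520; over this denominator the numerator is 2520 + 1260 + 840 + 630 + 504 + 420 + 360 + 315 + 280 = 7129, so H_9 = 7129/2520 (already in lowest terms) ≈ 2.82897. (The PNT-adjacent estimate ln(9) + γ ≈ 2.77444 matches within O(1/n).)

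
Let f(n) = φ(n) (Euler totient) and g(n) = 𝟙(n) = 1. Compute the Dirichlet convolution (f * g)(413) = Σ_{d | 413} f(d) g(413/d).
(φ * 𝟙)(413) = 413

Divisors of 413: [1, 7, 59, 413]. For each d | 413:
  d = 1: φ(1) · 𝟙(413/1) = 1 · 1 = 1
  d = 7: φ(7) · 𝟙(413/7) = 6 · 1 = 6
  d = 59: φ(59) · 𝟙(413/59) = 58 · 1 = 58
  d = 413: φ(413) · 𝟙(413/413) = 348 · 1 = 348
Summing: (φ * 𝟙)(413) = 1 + 6 + 58 + 348 = 413.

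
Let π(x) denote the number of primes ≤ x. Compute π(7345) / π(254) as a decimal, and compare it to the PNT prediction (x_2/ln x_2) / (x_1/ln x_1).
π(7345)/π(254) = 935/54 ≈ 17.3148;  PNT prediction ≈ 17.9880.

π(254) = 54 and π(7345) = 935, so π(7345)/π(254) ≈ 17.3148. The PNT-predicted ratio is (7345/ln(7345)) / (254/ln(254)) ≈ 17.9880. The two agree to within a few percent, as expected.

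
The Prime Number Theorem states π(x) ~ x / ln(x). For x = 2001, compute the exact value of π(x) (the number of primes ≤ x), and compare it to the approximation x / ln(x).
π(2001) = 303;  x/ln(x) ≈ 263.24;  relative error ≈ 13.12%.

Directly count primes up to 2001: π(2001) = 303. The PNT approximation gives 2001/ln(2001) ≈ 2001/7.60140 ≈ 263.24. Relative error (π(x) − x/ln(x)) / π(x) ≈ 13.12%; the approximation is known to undercount slightly (Li(x) is a better estimate).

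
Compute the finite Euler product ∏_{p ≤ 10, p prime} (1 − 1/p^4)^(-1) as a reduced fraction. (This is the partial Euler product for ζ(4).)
∏ = 7203/6656

The primes p ≤ 10 are [2, 3, 5, 7]. For each prime, (1 − 1/p^4)^(-1) = p^4 / (p^4 − 1). The product is (1 − 1/2^4)^(-1), (1 − 1/3^4)^(-1), (1 − 1/5^4)^(-1), (1 − 1/7^4)^(-1) = ∏ p^4 / (p^4 − 1) = 7203/6656.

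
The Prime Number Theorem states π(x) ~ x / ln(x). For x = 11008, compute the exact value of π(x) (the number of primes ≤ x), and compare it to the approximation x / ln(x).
π(11008) = 1336;  x/ln(x) ≈ 1182.84;  relative error ≈ 11.46%.

Directly count primes up to 11008: π(11008) = 1336. The PNT approximation gives 11008/ln(11008) ≈ 11008/9.30638 ≈ 1182.84. Relative error (π(x) − x/ln(x)) / π(x) ≈ 11.46%; the approximation is known to undercount slightly (Li(x) is a better estimate).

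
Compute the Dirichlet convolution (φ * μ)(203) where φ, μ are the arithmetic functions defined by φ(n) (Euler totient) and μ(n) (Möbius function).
(φ * μ)(203) = 135

Divisors of 203: [1, 7, 29, 203]. For each d | 203:
  d = 1: φ(1) · μ(203/1) = 1 · 1 = 1
  d = 7: φ(7) · μ(203/7) = 6 · -1 = -6
  d = 29: φ(29) · μ(203/29) = 28 · -1 = -28
  d = 203: φ(203) · μ(203/203) = 168 · 1 = 168
Summing: (φ * μ)(203) = 1 + -6 + -28 + 168 = 135.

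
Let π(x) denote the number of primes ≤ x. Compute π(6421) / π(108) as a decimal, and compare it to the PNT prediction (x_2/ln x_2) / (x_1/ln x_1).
π(6421)/π(108) = 835/28 ≈ 29.8214;  PNT prediction ≈ 31.7508.

π(108) = 28 and π(6421) = 835, so π(6421)/π(108) ≈ 29.8214. The PNT-predicted ratio is (6421/ln(6421)) / (108/ln(108)) ≈ 31.7508. The two agree to within a few percent, as expected.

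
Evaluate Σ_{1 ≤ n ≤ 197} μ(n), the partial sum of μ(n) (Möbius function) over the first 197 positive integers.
Σ_{n ≤ 197} μ(n) = -7

Compute μ(n) for each 1 ≤ n ≤ 197: μ(1) = 1, μ(2) = -1, μ(3) = -1, μ(4) = 0, μ(5) = -1, μ(6) = 1, μ(7) = -1, μ(8) = 0, μ(9) = 0, μ(10) = 1, μ(11) = -1, μ(12) = 0, μ(13) = -1, μ(14) = 1, μ(15) = 1, μ(16) = 0, μ(17) = -1, μ(18) = 0, μ(19) = -1, μ(20) = 0, μ(21) = 1, μ(22) = 1, μ(23) = -1, μ(24) = 0, μ(25) = 0, μ(26) = 1, μ(27) = 0, μ(28) = 0, μ(29) = -1, μ(30) = -1, μ(31) = -1, μ(32) = 0, μ(33) = 1, μ(34) = 1, μ(35) = 1, μ(36) = 0, μ(37) = -1, μ(38) = 1, μ(39) = 1, μ(40) = 0, μ(41) = -1, μ(42) = -1, μ(43) = -1, μ(44) = 0, μ(45) = 0, μ(46) = 1, μ(47) = -1, μ(48) = 0, μ(49) = 0, μ(50) = 0, μ(51) = 1, μ(52) = 0, μ(53) = -1, μ(54) = 0, μ(55) = 1, μ(56) = 0, μ(57) = 1, μ(58) = 1, μ(59) = -1, μ(60) = 0, μ(61) = -1, μ(62) = 1, μ(63) = 0, μ(64) = 0, μ(65) = 1, μ(66) = -1, μ(67) = -1, μ(68) = 0, μ(69) = 1, μ(70) = -1, μ(71) = -1, μ(72) = 0, μ(73) = -1, μ(74) = 1, μ(75) = 0, μ(76) = 0, μ(77) = 1, μ(78) = -1, μ(79) = -1, μ(80) = 0, μ(81) = 0, μ(82) = 1, μ(83) = -1, μ(84) = 0, μ(85) = 1, μ(86) = 1, μ(87) = 1, μ(88) = 0, μ(89) = -1, μ(90) = 0, μ(91) = 1, μ(92) = 0, μ(93) = 1, μ(94) = 1, μ(95) = 1, μ(96) = 0, μ(97) = -1, μ(98) = 0, μ(99) = 0, μ(100) = 0, μ(101) = -1, μ(102) = -1, μ(103) = -1, μ(104) = 0, μ(105) = -1, μ(106) = 1, μ(107) = -1, μ(108) = 0, μ(109) = -1, μ(110) = -1, μ(111) = 1, μ(112) = 0, μ(113) = -1, μ(114) = -1, μ(115) = 1, μ(116) = 0, μ(117) = 0, μ(118) = 1, μ(119) = 1, μ(120) = 0, μ(121) = 0, μ(122) = 1, μ(123) = 1, μ(124) = 0, μ(125) = 0, μ(126) = 0, μ(127) = -1, μ(128) = 0, μ(129) = 1, μ(130) = -1, μ(131) = -1, μ(132) = 0, μ(133) = 1, μ(134) = 1, μ(135) = 0, μ(136) = 0, μ(137) = -1, μ(138) = -1, μ(139) = -1, μ(140) = 0, μ(141) = 1, μ(142) = 1, μ(143) = 1, μ(144) = 0, μ(145) = 1, μ(146) = 1, μ(147) = 0, μ(148) = 0, μ(149) = -1, μ(150) = 0, μ(151) = -1, μ(152) = 0, μ(153) = 0, μ(154) = -1, μ(155) = 1, μ(156) = 0, μ(157) = -1, μ(158) = 1, μ(159) = 1, μ(160) = 0, μ(161) = 1, μ(162) = 0, μ(163) = -1, μ(164) = 0, μ(165) = -1, μ(166) = 1, μ(167) = -1, μ(168) = 0, μ(169) = 0, μ(170) = -1, μ(171) = 0, μ(172) = 0, μ(173) = -1, μ(174) = -1, μ(175) = 0, μ(176) = 0, μ(177) = 1, μ(178) = 1, μ(179) = -1, μ(180) = 0, μ(181) = -1, μ(182) = -1, μ(183) = 1, μ(184) = 0, μ(185) = 1, μ(186) = -1, μ(187) = 1, μ(188) = 0, μ(189) = 0, μ(190) = -1, μ(191) = -1, μ(192) = 0, μ(193) = -1, μ(194) = 1, μ(195) = -1, μ(196) = 0, μ(197) = -1. Summing all 197 values: -7. (Mertens function M(x) = Σ_{n ≤ x} μ(n); on average M(x) should be small (PNT ⟺ M(x) = o(x)).)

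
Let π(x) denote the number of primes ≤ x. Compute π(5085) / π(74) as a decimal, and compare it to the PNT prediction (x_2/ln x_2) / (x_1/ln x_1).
π(5085)/π(74) = 679/21 ≈ 32.3333;  PNT prediction ≈ 34.6564.

π(74) = 21 and π(5085) = 679, so π(5085)/π(74) ≈ 32.3333. The PNT-predicted ratio is (5085/ln(5085)) / (74/ln(74)) ≈ 34.6564. The two agree to within a few percent, as expected.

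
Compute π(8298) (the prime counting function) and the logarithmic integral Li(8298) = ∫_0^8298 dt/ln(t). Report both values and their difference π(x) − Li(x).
π(8298) = 1042;  Li(8298) ≈ 1059.51;  π(x) − Li(x) ≈ -17.51.

Direct count of primes ≤ 8298 gives π(8298) = 1042. Numerical evaluation of the logarithmic integral gives Li(8298) ≈ 1059.51. The difference π(x) − Li(x) ≈ -17.51 is typically negative for small/moderate x (Li(x) overestimates), though Littlewood's theorem shows this sign changes infinitely often.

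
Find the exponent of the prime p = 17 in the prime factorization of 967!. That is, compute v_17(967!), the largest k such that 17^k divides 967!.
v_17(967!) = 59

Legendre's formula: v_p(n!) = Σ_{k ≥ 1} ⌊n / p^k⌋. For p = 17, n = 967, the terms are:
  ⌊967/17^1⌋ = ⌊967/17⌋ = 56
  ⌊967/17^2⌋ = ⌊967/289⌋ = 3
(the next term ⌊967/17^3⌋ = 0, terminating the sum). Summing: v_17(967!) = 56 + 3 = 59.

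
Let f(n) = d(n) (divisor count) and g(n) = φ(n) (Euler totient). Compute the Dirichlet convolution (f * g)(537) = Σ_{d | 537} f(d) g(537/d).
(d * φ)(537) = 720

Divisors of 537: [1, 3, 179, 537]. For each d | 537:
  d = 1: d(1) · φ(537/1) = 1 · 356 = 356
  d = 3: d(3) · φ(537/3) = 2 · 178 = 356
  d = 179: d(179) · φ(537/179) = 2 · 2 = 4
  d = 537: d(537) · φ(537/537) = 4 · 1 = 4
Summing: (d * φ)(537) = 356 + 356 + 4 + 4 = 720.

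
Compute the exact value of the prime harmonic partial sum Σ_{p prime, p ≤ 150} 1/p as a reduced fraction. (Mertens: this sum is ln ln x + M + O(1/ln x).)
Σ 1/p = 2815015614437565820654021455954100101477639621972021569177/1492182350939279320058875736615841068547583863326864530410

π(150) = 35, so the primes ≤ 150 are [2, 3, 5, 7, 11, 13, 17, 19, 23, 29, 31, 37, 41, 43, 47, 53, 59, 61, 67, 71, 73, 79, 83, 89, 97, 101, 103, 107, 109, 113, 127, 131, 137, 139, 149]. Summing 1/p over these primes: 2815015614437565820654021455954100101477639621972021569177/1492182350939279320058875736615841068547583863326864530410 ≈ 1.8865. Mertens estimate ln ln(150) + 0.2615 ≈ 1.8731.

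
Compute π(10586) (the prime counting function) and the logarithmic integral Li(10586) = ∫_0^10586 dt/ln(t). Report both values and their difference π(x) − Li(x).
π(10586) = 1290;  Li(10586) ≈ 1309.56;  π(x) − Li(x) ≈ -19.56.

Direct count of primes ≤ 10586 gives π(10586) = 1290. Numerical evaluation of the logarithmic integral gives Li(10586) ≈ 1309.56. The difference π(x) − Li(x) ≈ -19.56 is typically negative for small/moderate x (Li(x) overestimates), though Littlewood's theorem shows this sign changes infinitely often.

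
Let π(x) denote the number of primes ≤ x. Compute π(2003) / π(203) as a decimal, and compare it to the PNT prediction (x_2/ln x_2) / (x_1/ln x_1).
π(2003)/π(203) = 304/46 ≈ 6.6087;  PNT prediction ≈ 6.8959.

π(203) = 46 and π(2003) = 304, so π(2003)/π(203) ≈ 6.6087. The PNT-predicted ratio is (2003/ln(2003)) / (203/ln(203)) ≈ 6.8959. The two agree to within a few percent, as expected.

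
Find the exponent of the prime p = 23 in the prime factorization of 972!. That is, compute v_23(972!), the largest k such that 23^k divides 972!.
v_23(972!) = 43

Legendre's formula: v_p(n!) = Σ_{k ≥ 1} ⌊n / p^k⌋. For p = 23, n = 972, the terms are:
  ⌊972/23^1⌋ = ⌊972/23⌋ = 42
  ⌊972/23^2⌋ = ⌊972/529⌋ = 1
(the next term ⌊972/23^3⌋ = 0, terminating the sum). Summing: v_23(972!) = 42 + 1 = 43.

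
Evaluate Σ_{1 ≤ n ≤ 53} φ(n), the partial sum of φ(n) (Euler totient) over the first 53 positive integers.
Σ_{n ≤ 53} φ(n) = 882

Compute φ(n) for each 1 ≤ n ≤ 53: φ(1) = 1, φ(2) = 1, φ(3) = 2, φ(4) = 2, φ(5) = 4, φ(6) = 2, φ(7) = 6, φ(8) = 4, φ(9) = 6, φ(10) = 4, φ(11) = 10, φ(12) = 4, φ(13) = 12, φ(14) = 6, φ(15) = 8, φ(16) = 8, φ(17) = 16, φ(18) = 6, φ(19) = 18, φ(20) = 8, φ(21) = 12, φ(22) = 10, φ(23) = 22, φ(24) = 8, φ(25) = 20, φ(26) = 12, φ(27) = 18, φ(28) = 12, φ(29) = 28, φ(30) = 8, φ(31) = 30, φ(32) = 16, φ(33) = 20, φ(34) = 16, φ(35) = 24, φ(36) = 12, φ(37) = 36, φ(38) = 18, φ(39) = 24, φ(40) = 16, φ(41) = 40, φ(42) = 12, φ(43) = 42, φ(44) = 20, φ(45) = 24, φ(46) = 22, φ(47) = 46, φ(48) = 16, φ(49) = 42, φ(50) = 20, φ(51) = 32, φ(52) = 24, φ(53) = 52. Summing all 53 values: 882. (Average order: Σ_{n ≤ x} φ(n) ~ (3/π²) x². For x = 53, (3/π²)·53² ≈ 853.83.)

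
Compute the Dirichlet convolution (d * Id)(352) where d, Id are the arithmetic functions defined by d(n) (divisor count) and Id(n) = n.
(d * Id)(352) = 1560

Divisors of 352: [1, 2, 4, 8, 11, 16, 22, 32, 44, 88, 176, 352]. For each d | 352:
  d = 1: d(1) · Id(352/1) = 1 · 352 = 352
  d = 2: d(2) · Id(352/2) = 2 · 176 = 352
  d = 4: d(4) · Id(352/4) = 3 · 88 = 264
  d = 8: d(8) · Id(352/8) = 4 · 44 = 176
  d = 11: d(11) · Id(352/11) = 2 · 32 = 64
  d = 16: d(16) · Id(352/16) = 5 · 22 = 110
  d = 22: d(22) · Id(352/22) = 4 · 16 = 64
  d = 32: d(32) · Id(352/32) = 6 · 11 = 66
  d = 44: d(44) · Id(352/44) = 6 · 8 = 48
  d = 88: d(88) · Id(352/88) = 8 · 4 = 32
  d = 176: d(176) · Id(352/176) = 10 · 2 = 20
  d = 352: d(352) · Id(352/352) = 12 · 1 = 12
Summing: (d * Id)(352) = 352 + 352 + 264 + 176 + 64 + 110 + 64 + 66 + 48 + 32 + 20 + 12 = 1560.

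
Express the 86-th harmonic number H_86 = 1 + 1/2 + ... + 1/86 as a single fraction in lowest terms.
H_86 = 3698356445237207772956045432953649519/734184632222154704090370027645633600

Direct summation: H_86 = 1 + 1/2 + ... + 1/86. The least common denominator is lcm(1, ..., 86) = 8076030954443701744994070304101969600; over this denominator the numerator is 8076030954443701744994070304101969600 + 4038015477221850872497035152050984800 + 2692010318147900581664690101367323200 + 2019007738610925436248517576025492400 + 1615206190888740348998814060820393920 + 1346005159073950290832345050683661600 + 1153718707777671677856295757728852800 + 1009503869305462718124258788012746200 + 897336772715966860554896700455774400 + 807603095444370174499407030410196960 + 734184632222154704090370027645633600 + 673002579536975145416172525341830800 + 621233150341823211153390023392459200 + 576859353888835838928147878864426400 + 538402063629580116332938020273464640 + 504751934652731359062129394006373100 + 475060644379041279117298253182468800 + 448668386357983430277448350227887200 + 425054260760194828683898437057998400 + 403801547722185087249703515205098480 + 384572902592557225952098585909617600 + 367092316111077352045185013822816800 + 351131780627987032391046534960955200 + 336501289768487572708086262670915400 + 323041238177748069799762812164078784 + 310616575170911605576695011696229600 + 299112257571988953518298900151924800 + 288429676944417919464073939432213200 + 278483826015300060172209320831102400 + 269201031814790058166469010136732320 + 260517127562700056290131300132321600 + 252375967326365679531064697003186550 + 244728210740718234696790009215211200 + 237530322189520639558649126591234400 + 230743741555534335571259151545770560 + 224334193178991715138724175113943600 + 218271106876856803918758656867620800 + 212527130380097414341949218528999200 + 207077716780607737051130007797486400 + 201900773861092543624851757602549240 + 196976364742529310853513909856145600 + 192286451296278612976049292954808800 + 187814673359155854534745821025627200 + 183546158055538676022592506911408400 + 179467354543193372110979340091154880 + 175565890313993516195523267480477600 + 171830445839227696702001495831956800 + 168250644884243786354043131335457700 + 164816958253953096836613679675550400 + 161520619088874034899881406082039392 + 158353548126347093039099417727489600 + 155308287585455802788347505848114800 + 152377942536673617830076798190603200 + 149556128785994476759149450075962400 + 146836926444430940818074005529126720 + 144214838472208959732036969716106600 + 141684753586731609561299479019332800 + 139241913007650030086104660415551200 + 136881880583791554999899496679694400 + 134600515907395029083234505068366160 + 132393950072847569590066726296753600 + 130258563781350028145065650066160800 + 128190967530852408650699528636539200 + 126187983663182839765532348501593275 + 124246630068364642230678004678491840 + 122364105370359117348395004607605600 + 120537775439458234999911497076148800 + 118765161094760319779324563295617200 + 117043926875995677463682178320318400 + 115371870777767167785629575772885280 + 113746914851319742887240426818337600 + 112167096589495857569362087556971800 + 110630561019776736232795483617835200 + 109135553438428401959379328433810400 + 107680412725916023266587604054692928 + 106263565190048707170974609264499600 + 104883518888879243441481432520804800 + 103538858390303868525565003898743200 + 102228239929667110696127472203822400 + 100950386930546271812425878801274620 + 99704085857329651172766300050641600 + 98488182371264655426756954928072800 + 97301577764381948734868316916891200 + 96143225648139306488024646477404400 + 95012128875808255823459650636493760 + 93907336679577927267372910512813600 = 40681920897609285502516499762490144709, so H_86 = 40681920897609285502516499762490144709/8076030954443701744994070304101969600; reducing by gcd(40681920897609285502516499762490144709, 8076030954443701744994070304101969600) = 11 gives 3698356445237207772956045432953649519/734184632222154704090370027645633600 ≈ 5.03737. (The PNT-adjacent estimate ln(86) + γ ≈ 5.03156 matches within O(1/n).)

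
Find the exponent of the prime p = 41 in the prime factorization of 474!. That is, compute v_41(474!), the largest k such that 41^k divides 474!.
v_41(474!) = 11

Legendre's formula: v_p(n!) = Σ_{k ≥ 1} ⌊n / p^k⌋. For p = 41, n = 474, the terms are:
  ⌊474/41^1⌋ = ⌊474/41⌋ = 11
(the next term ⌊474/41^2⌋ = 0, terminating the sum). Summing: v_41(474!) = 11 = 11.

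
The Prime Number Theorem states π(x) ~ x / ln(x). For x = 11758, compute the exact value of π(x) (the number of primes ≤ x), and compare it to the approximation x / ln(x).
π(11758) = 1409;  x/ln(x) ≈ 1254.55;  relative error ≈ 10.96%.

Directly count primes up to 11758: π(11758) = 1409. The PNT approximation gives 11758/ln(11758) ≈ 11758/9.37229 ≈ 1254.55. Relative error (π(x) − x/ln(x)) / π(x) ≈ 10.96%; the approximation is known to undercount slightly (Li(x) is a better estimate).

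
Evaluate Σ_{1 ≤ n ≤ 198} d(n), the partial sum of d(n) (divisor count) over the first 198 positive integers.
Σ_{n ≤ 198} d(n) = 1084

Compute d(n) for each 1 ≤ n ≤ 198: d(1) = 1, d(2) = 2, d(3) = 2, d(4) = 3, d(5) = 2, d(6) = 4, d(7) = 2, d(8) = 4, d(9) = 3, d(10) = 4, d(11) = 2, d(12) = 6, d(13) = 2, d(14) = 4, d(15) = 4, d(16) = 5, d(17) = 2, d(18) = 6, d(19) = 2, d(20) = 6, d(21) = 4, d(22) = 4, d(23) = 2, d(24) = 8, d(25) = 3, d(26) = 4, d(27) = 4, d(28) = 6, d(29) = 2, d(30) = 8, d(31) = 2, d(32) = 6, d(33) = 4, d(34) = 4, d(35) = 4, d(36) = 9, d(37) = 2, d(38) = 4, d(39) = 4, d(40) = 8, d(41) = 2, d(42) = 8, d(43) = 2, d(44) = 6, d(45) = 6, d(46) = 4, d(47) = 2, d(48) = 10, d(49) = 3, d(50) = 6, d(51) = 4, d(52) = 6, d(53) = 2, d(54) = 8, d(55) = 4, d(56) = 8, d(57) = 4, d(58) = 4, d(59) = 2, d(60) = 12, d(61) = 2, d(62) = 4, d(63) = 6, d(64) = 7, d(65) = 4, d(66) = 8, d(67) = 2, d(68) = 6, d(69) = 4, d(70) = 8, d(71) = 2, d(72) = 12, d(73) = 2, d(74) = 4, d(75) = 6, d(76) = 6, d(77) = 4, d(78) = 8, d(79) = 2, d(80) = 10, d(81) = 5, d(82) = 4, d(83) = 2, d(84) = 12, d(85) = 4, d(86) = 4, d(87) = 4, d(88) = 8, d(89) = 2, d(90) = 12, d(91) = 4, d(92) = 6, d(93) = 4, d(94) = 4, d(95) = 4, d(96) = 12, d(97) = 2, d(98) = 6, d(99) = 6, d(100) = 9, d(101) = 2, d(102) = 8, d(103) = 2, d(104) = 8, d(105) = 8, d(106) = 4, d(107) = 2, d(108) = 12, d(109) = 2, d(110) = 8, d(111) = 4, d(112) = 10, d(113) = 2, d(114) = 8, d(115) = 4, d(116) = 6, d(117) = 6, d(118) = 4, d(119) = 4, d(120) = 16, d(121) = 3, d(122) = 4, d(123) = 4, d(124) = 6, d(125) = 4, d(126) = 12, d(127) = 2, d(128) = 8, d(129) = 4, d(130) = 8, d(131) = 2, d(132) = 12, d(133) = 4, d(134) = 4, d(135) = 8, d(136) = 8, d(137) = 2, d(138) = 8, d(139) = 2, d(140) = 12, d(141) = 4, d(142) = 4, d(143) = 4, d(144) = 15, d(145) = 4, d(146) = 4, d(147) = 6, d(148) = 6, d(149) = 2, d(150) = 12, d(151) = 2, d(152) = 8, d(153) = 6, d(154) = 8, d(155) = 4, d(156) = 12, d(157) = 2, d(158) = 4, d(159) = 4, d(160) = 12, d(161) = 4, d(162) = 10, d(163) = 2, d(164) = 6, d(165) = 8, d(166) = 4, d(167) = 2, d(168) = 16, d(169) = 3, d(170) = 8, d(171) = 6, d(172) = 6, d(173) = 2, d(174) = 8, d(175) = 6, d(176) = 10, d(177) = 4, d(178) = 4, d(179) = 2, d(180) = 18, d(181) = 2, d(182) = 8, d(183) = 4, d(184) = 8, d(185) = 4, d(186) = 8, d(187) = 4, d(188) = 6, d(189) = 8, d(190) = 8, d(191) = 2, d(192) = 14, d(193) = 2, d(194) = 4, d(195) = 8, d(196) = 9, d(197) = 2, d(198) = 12. Summing all 198 values: 1084. (Dirichlet's divisor formula: Σ_{n ≤ x} d(n) = x ln(x) + (2γ − 1) x + O(√x). For x = 198, the asymptotic estimate is ≈ 1077.65.)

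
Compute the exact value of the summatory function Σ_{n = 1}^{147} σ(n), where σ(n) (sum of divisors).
Σ_{n ≤ 147} σ(n) = 17816

Compute σ(n) for each 1 ≤ n ≤ 147: σ(1) = 1, σ(2) = 3, σ(3) = 4, σ(4) = 7, σ(5) = 6, σ(6) = 12, σ(7) = 8, σ(8) = 15, σ(9) = 13, σ(10) = 18, σ(11) = 12, σ(12) = 28, σ(13) = 14, σ(14) = 24, σ(15) = 24, σ(16) = 31, σ(17) = 18, σ(18) = 39, σ(19) = 20, σ(20) = 42, σ(21) = 32, σ(22) = 36, σ(23) = 24, σ(24) = 60, σ(25) = 31, σ(26) = 42, σ(27) = 40, σ(28) = 56, σ(29) = 30, σ(30) = 72, σ(31) = 32, σ(32) = 63, σ(33) = 48, σ(34) = 54, σ(35) = 48, σ(36) = 91, σ(37) = 38, σ(38) = 60, σ(39) = 56, σ(40) = 90, σ(41) = 42, σ(42) = 96, σ(43) = 44, σ(44) = 84, σ(45) = 78, σ(46) = 72, σ(47) = 48, σ(48) = 124, σ(49) = 57, σ(50) = 93, σ(51) = 72, σ(52) = 98, σ(53) = 54, σ(54) = 120, σ(55) = 72, σ(56) = 120, σ(57) = 80, σ(58) = 90, σ(59) = 60, σ(60) = 168, σ(61) = 62, σ(62) = 96, σ(63) = 104, σ(64) = 127, σ(65) = 84, σ(66) = 144, σ(67) = 68, σ(68) = 126, σ(69) = 96, σ(70) = 144, σ(71) = 72, σ(72) = 195, σ(73) = 74, σ(74) = 114, σ(75) = 124, σ(76) = 140, σ(77) = 96, σ(78) = 168, σ(79) = 80, σ(80) = 186, σ(81) = 121, σ(82) = 126, σ(83) = 84, σ(84) = 224, σ(85) = 108, σ(86) = 132, σ(87) = 120, σ(88) = 180, σ(89) = 90, σ(90) = 234, σ(91) = 112, σ(92) = 168, σ(93) = 128, σ(94) = 144, σ(95) = 120, σ(96) = 252, σ(97) = 98, σ(98) = 171, σ(99) = 156, σ(100) = 217, σ(101) = 102, σ(102) = 216, σ(103) = 104, σ(104) = 210, σ(105) = 192, σ(106) = 162, σ(107) = 108, σ(108) = 280, σ(109) = 110, σ(110) = 216, σ(111) = 152, σ(112) = 248, σ(113) = 114, σ(114) = 240, σ(115) = 144, σ(116) = 210, σ(117) = 182, σ(118) = 180, σ(119) = 144, σ(120) = 360, σ(121) = 133, σ(122) = 186, σ(123) = 168, σ(124) = 224, σ(125) = 156, σ(126) = 312, σ(127) = 128, σ(128) = 255, σ(129) = 176, σ(130) = 252, σ(131) = 132, σ(132) = 336, σ(133) = 160, σ(134) = 204, σ(135) = 240, σ(136) = 270, σ(137) = 138, σ(138) = 288, σ(139) = 140, σ(140) = 336, σ(141) = 192, σ(142) = 216, σ(143) = 168, σ(144) = 403, σ(145) = 180, σ(146) = 222, σ(147) = 228. Summing all 147 values: 17816. (Average order: Σ_{n ≤ x} σ(n) ~ (π²/12) x². For x = 147, (π²/12)·147² ≈ 17772.69.)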